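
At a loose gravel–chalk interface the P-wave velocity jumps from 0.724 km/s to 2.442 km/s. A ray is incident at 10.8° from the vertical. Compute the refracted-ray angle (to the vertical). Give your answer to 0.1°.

39.2°

sin θ₁/V₁ = sin θ₂/V₂ ⇒ sin θ₂ = 2.442·sin 10.8°/0.724 = 2.442·0.1874/0.724 = 0.6320.
θ₂ = arcsin 0.6320 = 39.20° from the normal.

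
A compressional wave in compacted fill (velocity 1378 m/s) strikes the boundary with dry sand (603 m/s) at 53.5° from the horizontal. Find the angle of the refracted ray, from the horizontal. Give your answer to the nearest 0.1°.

74.9°

Convert to the normal: θ₁ = 90° − 53.5° = 36.5°.
sin θ₁/V₁ = sin θ₂/V₂ ⇒ sin θ₂ = 603·sin 36.5°/1378 = 603·0.5948/1378 = 0.2603.
θ₂ = sin⁻¹(0.2603) = 15.09° (from vertical).
From the interface: 90° − 15.09° = 74.91°.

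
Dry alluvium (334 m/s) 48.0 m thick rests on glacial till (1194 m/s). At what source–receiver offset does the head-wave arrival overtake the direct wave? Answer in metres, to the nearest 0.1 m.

128.0 m

x_cross = 2h·√((V₂+V₁)/(V₂−V₁)).
(V₂+V₁)/(V₂−V₁) = (1194+334)/(1194−334) = 1.7767; √ = 1.3329.
x_cross = 2·48.0·1.3329 = 127.96 m.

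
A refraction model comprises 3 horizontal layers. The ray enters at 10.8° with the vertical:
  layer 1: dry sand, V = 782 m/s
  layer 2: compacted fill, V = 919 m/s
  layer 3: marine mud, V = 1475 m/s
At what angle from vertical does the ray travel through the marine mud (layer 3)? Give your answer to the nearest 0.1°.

Snell's law across each interface conserves sin θ / V, so sin θ_3 = V_3·sin θ₁/V₁.
sin θ_3 = 1475 × sin 10.8° / 782 = 0.3534.
θ_3 = 20.70° from the vertical.

20.7°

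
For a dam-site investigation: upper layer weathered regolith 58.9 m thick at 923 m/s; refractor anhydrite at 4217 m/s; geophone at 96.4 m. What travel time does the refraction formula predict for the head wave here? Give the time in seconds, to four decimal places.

θ_c = arcsin(V₁/V₂) = arcsin(923/4217) = 12.64°, cos θ_c = 0.9758.
Intercept time tᵢ = 2h cos θ_c / V₁ = 2·58.9·0.9758/923 = 0.12453 s.
t = x/V₂ + tᵢ = 96.4/4217 + 0.12453 = 0.14739 s.

0.1474 s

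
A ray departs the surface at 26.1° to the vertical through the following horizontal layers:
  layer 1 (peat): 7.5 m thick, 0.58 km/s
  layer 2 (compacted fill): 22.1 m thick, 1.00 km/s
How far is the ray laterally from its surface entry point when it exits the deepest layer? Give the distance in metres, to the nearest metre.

p = sin θ₁/V₁ = sin 26.1°/0.58 = 7.5852e-01 s/km is conserved through the stack.
Layer 1: θ = 26.10°; offset = 7.5·tan 26.10° = 3.674 m.
Layer 2: sin θ = p·1.00 = 0.7585 → θ = 49.33°; offset = 22.1·tan 49.33° = 25.724 m.
Summing the layer offsets gives 29.398 m.

29 m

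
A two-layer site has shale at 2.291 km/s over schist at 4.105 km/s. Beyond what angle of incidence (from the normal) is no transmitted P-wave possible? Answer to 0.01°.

33.92°

At critical incidence the refracted ray runs along the interface (θ₂ = 90°), so sin θ_c = V₁/V₂.
θ_c = arcsin(2.291/4.105) = arcsin 0.5581 = 33.92°.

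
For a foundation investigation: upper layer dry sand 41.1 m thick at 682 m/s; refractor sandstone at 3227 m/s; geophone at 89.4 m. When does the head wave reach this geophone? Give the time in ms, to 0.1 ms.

θ_c = arcsin(V₁/V₂) = arcsin(682/3227) = 12.20°, cos θ_c = 0.9774.
Intercept time tᵢ = 2h cos θ_c / V₁ = 2·41.1·0.9774/682 = 0.11781 s.
t = x/V₂ + tᵢ = 89.4/3227 + 0.11781 = 0.14551 s.

145.5 ms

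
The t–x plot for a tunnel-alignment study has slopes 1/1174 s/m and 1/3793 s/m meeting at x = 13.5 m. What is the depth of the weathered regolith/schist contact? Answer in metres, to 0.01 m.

h = (x_cross/2)·√((V₂−V₁)/(V₂+V₁)).
(V₂−V₁)/(V₂+V₁) = (3793−1174)/(3793+1174) = 0.5273; √ = 0.7261.
h = (13.5/2)·0.7261 = 4.90 m.

4.90 m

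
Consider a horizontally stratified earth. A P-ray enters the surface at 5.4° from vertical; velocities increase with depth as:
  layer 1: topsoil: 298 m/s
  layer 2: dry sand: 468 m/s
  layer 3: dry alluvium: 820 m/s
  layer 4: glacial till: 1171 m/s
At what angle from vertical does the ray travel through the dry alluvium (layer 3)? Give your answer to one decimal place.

Ray parameter p = sin 5.4° / 298 = 3.1580e-04 s/m.
sin θ_3 = p·V_3 = 3.1580e-04 × 820 = 0.2590.
θ_3 = 15.01° from the vertical.

15.0°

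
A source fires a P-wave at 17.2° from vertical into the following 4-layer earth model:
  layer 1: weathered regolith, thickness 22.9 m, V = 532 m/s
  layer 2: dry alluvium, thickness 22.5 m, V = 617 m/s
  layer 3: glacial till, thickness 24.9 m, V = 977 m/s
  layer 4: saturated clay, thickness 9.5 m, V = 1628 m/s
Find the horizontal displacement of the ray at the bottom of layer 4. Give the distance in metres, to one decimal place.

51.6 m

Apply Snell's law at each interface; in layer i the horizontal offset is hᵢ·tan θᵢ.
Layer 1: θ = 17.20°; offset = 22.9·tan 17.20° = 7.089 m.
Layer 2: sin θ = 617·sin 17.2°/532 = 0.3430, θ = 20.06°; offset = 22.5·tan 20.06° = 8.215 m.
Layer 3: sin θ = 977·sin 17.2°/532 = 0.5431, θ = 32.89°; offset = 24.9·tan 32.89° = 16.104 m.
Layer 4: sin θ = 1628·sin 17.2°/532 = 0.9049, θ = 64.81°; offset = 9.5·tan 64.81° = 20.199 m.
Summing the layer offsets gives 51.606 m.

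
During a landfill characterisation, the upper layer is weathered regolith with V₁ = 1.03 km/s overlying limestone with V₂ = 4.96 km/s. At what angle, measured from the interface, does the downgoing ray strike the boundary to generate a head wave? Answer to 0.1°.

78.0°

Critical incidence: sin θ_c = V₁/V₂ = 1.03/4.96 = 0.2077.
θ_c = arcsin 0.2077 = 11.99°.
Measured from the interface: 90° − 11.99° = 78.01°.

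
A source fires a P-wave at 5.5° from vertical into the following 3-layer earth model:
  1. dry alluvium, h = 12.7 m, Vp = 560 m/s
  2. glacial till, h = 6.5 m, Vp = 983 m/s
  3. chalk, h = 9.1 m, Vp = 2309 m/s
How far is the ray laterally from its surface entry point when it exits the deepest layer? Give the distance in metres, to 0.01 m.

6.25 m

Ray parameter p = sin 5.5° / 560 m/s = 1.7115e-04 s/m.
Layer 1: θ = 5.50°; offset = 12.7·tan 5.50° = 1.2229 m.
Layer 2: sin θ = p·983 = 0.1682 → θ = 9.69°; offset = 6.5·tan 9.69° = 1.1094 m.
Layer 3: sin θ = p·2309 = 0.3952 → θ = 23.28°; offset = 9.1·tan 23.28° = 3.9149 m.
Summing the layer offsets gives 6.2472 m.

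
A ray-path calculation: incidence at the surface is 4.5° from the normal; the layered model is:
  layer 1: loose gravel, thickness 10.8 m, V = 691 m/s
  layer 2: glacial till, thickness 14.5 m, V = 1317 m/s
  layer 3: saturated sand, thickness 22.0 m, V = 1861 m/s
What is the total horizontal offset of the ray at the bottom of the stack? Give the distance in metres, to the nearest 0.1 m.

7.8 m

p = sin θ₁/V₁ = sin 4.5°/691 = 1.1354e-04 s/m is conserved through the stack.
Layer 1: θ = 4.50°; offset = 10.8·tan 4.50° = 0.850 m.
Layer 2: sin θ = p·1317 = 0.1495 → θ = 8.60°; offset = 14.5·tan 8.60° = 2.193 m.
Layer 3: sin θ = p·1861 = 0.2113 → θ = 12.20°; offset = 22.0·tan 12.20° = 4.756 m.
Σ offsets = 7.799 m.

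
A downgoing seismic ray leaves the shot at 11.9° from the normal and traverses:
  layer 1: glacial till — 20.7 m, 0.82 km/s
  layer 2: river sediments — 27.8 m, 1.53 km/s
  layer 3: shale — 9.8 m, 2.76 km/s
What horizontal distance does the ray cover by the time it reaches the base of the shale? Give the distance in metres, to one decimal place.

25.4 m

Apply Snell's law at each interface; in layer i the horizontal offset is hᵢ·tan θᵢ.
Layer 1: θ = 11.90°; offset = 20.7·tan 11.90° = 4.362 m.
Layer 2: sin θ = 1.53·sin 11.9°/0.82 = 0.3847, θ = 22.63°; offset = 27.8·tan 22.63° = 11.588 m.
Layer 3: sin θ = 2.76·sin 11.9°/0.82 = 0.6941, θ = 43.95°; offset = 9.8·tan 43.95° = 9.448 m.
Total horizontal offset = 25.398 m.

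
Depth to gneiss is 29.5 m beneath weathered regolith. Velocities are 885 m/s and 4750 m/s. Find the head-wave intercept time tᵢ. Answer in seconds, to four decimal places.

0.0655 s

tᵢ = 2h·√(V₂²−V₁²)/(V₁V₂).
√(V₂²−V₁²) = √(4750²−885²) = 4666.8 m/s.
tᵢ = 2·29.5·4666.8/(885·4750) = 0.06550 s.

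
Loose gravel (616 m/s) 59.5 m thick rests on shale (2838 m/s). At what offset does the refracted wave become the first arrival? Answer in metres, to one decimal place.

148.4 m

θ_c = arcsin(616/2838) = 12.54°, so cos θ_c = 0.9762 and tᵢ = 2h cos θ_c/V₁ = 0.1886 s.
At crossover x/V₁ = x/V₂ + tᵢ ⇒ x = tᵢ/(1/V₁ − 1/V₂) = 0.18858/(1.6234e-03 − 3.5236e-04) = 148.37 m.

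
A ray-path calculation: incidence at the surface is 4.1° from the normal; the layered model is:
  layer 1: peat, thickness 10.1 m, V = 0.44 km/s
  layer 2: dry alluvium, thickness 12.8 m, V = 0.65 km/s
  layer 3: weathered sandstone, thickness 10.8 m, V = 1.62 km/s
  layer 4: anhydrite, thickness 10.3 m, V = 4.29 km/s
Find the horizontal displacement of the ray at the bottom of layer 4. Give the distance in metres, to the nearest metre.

15 m

p = sin θ₁/V₁ = sin 4.1°/0.44 = 1.6249e-01 s/km is conserved through the stack.
Layer 1: θ = 4.10°; offset = 10.1·tan 4.10° = 0.724 m.
Layer 2: sin θ = p·0.65 = 0.1056 → θ = 6.06°; offset = 12.8·tan 6.06° = 1.360 m.
Layer 3: sin θ = p·1.62 = 0.2632 → θ = 15.26°; offset = 10.8·tan 15.26° = 2.947 m.
Layer 4: sin θ = p·4.29 = 0.6971 → θ = 44.19°; offset = 10.3·tan 44.19° = 10.014 m.
Σ offsets = 15.045 m.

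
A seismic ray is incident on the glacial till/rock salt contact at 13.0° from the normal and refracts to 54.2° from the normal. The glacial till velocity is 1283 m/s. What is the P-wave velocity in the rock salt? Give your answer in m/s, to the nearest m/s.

4626 m/s

sin 13.0° = 0.2250; sin 54.2° = 0.8111.
V₂ = V₁·(sin θ₂/sin θ₁) = 1283·(0.8111/0.2250) = 4625.87 m/s.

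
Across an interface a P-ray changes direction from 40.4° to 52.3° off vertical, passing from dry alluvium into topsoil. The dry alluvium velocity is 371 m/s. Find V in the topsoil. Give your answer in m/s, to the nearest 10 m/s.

450 m/s

sin 40.4° = 0.6481; sin 52.3° = 0.7912.
V₂ = V₁·(sin θ₂/sin θ₁) = 371·(0.7912/0.6481) = 452.92 m/s.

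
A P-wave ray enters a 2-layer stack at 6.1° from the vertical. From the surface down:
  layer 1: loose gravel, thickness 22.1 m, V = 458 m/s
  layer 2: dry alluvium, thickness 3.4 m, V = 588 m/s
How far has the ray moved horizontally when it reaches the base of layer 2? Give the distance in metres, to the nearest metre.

Apply Snell's law at each interface; in layer i the horizontal offset is hᵢ·tan θᵢ.
Layer 1: θ = 6.10°; offset = 22.1·tan 6.10° = 2.362 m.
Layer 2: sin θ = 588·sin 6.1°/458 = 0.1364, θ = 7.84°; offset = 3.4·tan 7.84° = 0.468 m.
Total horizontal offset = 2.830 m.

3 m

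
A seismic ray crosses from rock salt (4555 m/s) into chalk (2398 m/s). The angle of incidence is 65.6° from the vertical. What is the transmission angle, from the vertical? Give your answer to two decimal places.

28.65°

Snell's law: sin θ₂ = (V₂/V₁)·sin θ₁ = (2398/4555)·sin 65.6° = 0.4794.
θ₂ = sin⁻¹(0.4794) = 28.65° (from vertical).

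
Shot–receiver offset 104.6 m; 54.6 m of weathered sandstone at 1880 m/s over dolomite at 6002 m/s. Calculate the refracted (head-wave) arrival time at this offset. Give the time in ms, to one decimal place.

t = x/V₂ + 2h·√(V₂²−V₁²)/(V₁V₂).
√(V₂²−V₁²) = √(6002²−1880²) = 5700.0 m/s; delay term = 2·54.6·5700.0/(1880·6002) = 0.05516 s.
t = 104.6/6002 + 0.05516 = 0.07259 s.

72.6 ms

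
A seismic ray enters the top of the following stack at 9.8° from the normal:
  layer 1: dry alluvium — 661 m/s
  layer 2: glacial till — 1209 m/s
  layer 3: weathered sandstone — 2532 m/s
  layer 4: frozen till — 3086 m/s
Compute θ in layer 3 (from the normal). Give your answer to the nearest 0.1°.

Snell's law across each interface conserves sin θ / V, so sin θ_3 = V_3·sin θ₁/V₁.
sin θ_3 = 2532 × sin 9.8° / 661 = 0.6520.
θ_3 = 40.69° from the vertical.

40.7°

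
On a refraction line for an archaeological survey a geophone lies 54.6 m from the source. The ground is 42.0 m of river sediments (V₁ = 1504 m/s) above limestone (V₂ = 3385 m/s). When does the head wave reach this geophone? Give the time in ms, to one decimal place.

θ_c = arcsin(V₁/V₂) = arcsin(1504/3385) = 26.38°, cos θ_c = 0.8959.
Intercept time tᵢ = 2h cos θ_c / V₁ = 2·42.0·0.8959/1504 = 0.05004 s.
t = x/V₂ + tᵢ = 54.6/3385 + 0.05004 = 0.06617 s.

66.2 ms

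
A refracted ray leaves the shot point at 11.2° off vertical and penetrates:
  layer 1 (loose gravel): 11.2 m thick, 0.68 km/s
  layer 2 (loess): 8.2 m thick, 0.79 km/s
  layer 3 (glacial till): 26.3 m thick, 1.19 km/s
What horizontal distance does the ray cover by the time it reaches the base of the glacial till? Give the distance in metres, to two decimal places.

13.62 m

p = sin θ₁/V₁ = sin 11.2°/0.68 = 2.8564e-01 s/km is conserved through the stack.
Layer 1: θ = 11.20°; offset = 11.2·tan 11.20° = 2.2177 m.
Layer 2: sin θ = p·0.79 = 0.2257 → θ = 13.04°; offset = 8.2·tan 13.04° = 1.8994 m.
Layer 3: sin θ = p·1.19 = 0.3399 → θ = 19.87°; offset = 26.3·tan 19.87° = 9.5056 m.
Total horizontal offset = 13.6226 m.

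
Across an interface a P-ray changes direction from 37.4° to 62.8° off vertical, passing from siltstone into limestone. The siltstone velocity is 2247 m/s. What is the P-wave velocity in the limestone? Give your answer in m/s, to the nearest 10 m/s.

Snell's law: sin 37.4°/V₁ = sin 62.8°/V₂.
V₂ = V₁·sin 62.8°/sin 37.4° = 2247 × 1.4644 = 3290.42 m/s.

3290 m/s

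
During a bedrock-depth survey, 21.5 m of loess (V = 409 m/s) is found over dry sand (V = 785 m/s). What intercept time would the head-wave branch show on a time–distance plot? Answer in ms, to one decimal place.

tᵢ = 2h·√(V₂²−V₁²)/(V₁V₂).
√(V₂²−V₁²) = √(785²−409²) = 670.0 m/s.
tᵢ = 2·21.5·670.0/(409·785) = 0.08974 s.

89.7 ms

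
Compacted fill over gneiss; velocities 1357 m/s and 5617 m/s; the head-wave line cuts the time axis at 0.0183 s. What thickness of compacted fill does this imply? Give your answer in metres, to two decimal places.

h = tᵢ·V₁·V₂ / (2·√(V₂²−V₁²)).
√(V₂²−V₁²) = √(5617² − 1357²) = 5450.6 m/s.
h = 0.0183 s × 1357 × 5617 / (2 × 5450.6) = 12.80 m.

12.80 m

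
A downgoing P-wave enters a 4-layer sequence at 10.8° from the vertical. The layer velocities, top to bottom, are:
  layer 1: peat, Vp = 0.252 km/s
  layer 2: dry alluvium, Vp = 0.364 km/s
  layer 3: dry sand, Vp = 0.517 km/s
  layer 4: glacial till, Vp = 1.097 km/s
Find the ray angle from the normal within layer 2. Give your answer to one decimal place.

Snell's law across each interface conserves sin θ / V, so sin θ_2 = V_2·sin θ₁/V₁.
sin θ_2 = 0.364 × sin 10.8° / 0.252 = 0.2707.
θ_2 = 15.70° from the vertical.

15.7°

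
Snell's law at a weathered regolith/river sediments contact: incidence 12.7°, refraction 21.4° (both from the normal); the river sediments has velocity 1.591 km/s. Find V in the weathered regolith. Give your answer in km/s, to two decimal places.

0.96 km/s

Snell's law: sin 12.7°/V₁ = sin 21.4°/V₂.
V₁ = V₂·sin 12.7°/sin 21.4° = 1.591 × 0.6025 = 0.96 km/s.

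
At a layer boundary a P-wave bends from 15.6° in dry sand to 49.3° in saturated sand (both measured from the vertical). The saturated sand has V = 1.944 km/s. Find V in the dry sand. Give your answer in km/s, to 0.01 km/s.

Snell's law: sin 15.6°/V₁ = sin 49.3°/V₂.
V₁ = V₂·sin 15.6°/sin 49.3° = 1.944 × 0.3547 = 0.69 km/s.

0.69 km/s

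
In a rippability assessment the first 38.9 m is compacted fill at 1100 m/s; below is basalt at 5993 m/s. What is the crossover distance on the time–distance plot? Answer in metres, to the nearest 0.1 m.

93.7 m

θ_c = arcsin(1100/5993) = 10.58°, so cos θ_c = 0.9830 and tᵢ = 2h cos θ_c/V₁ = 0.0695 s.
At crossover x/V₁ = x/V₂ + tᵢ ⇒ x = tᵢ/(1/V₁ − 1/V₂) = 0.06953/(9.0909e-04 − 1.6686e-04) = 93.67 m.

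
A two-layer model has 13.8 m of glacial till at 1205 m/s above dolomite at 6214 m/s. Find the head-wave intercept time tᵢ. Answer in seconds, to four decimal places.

0.0225 s

tᵢ = 2h·√(V₂²−V₁²)/(V₁V₂).
√(V₂²−V₁²) = √(6214²−1205²) = 6096.0 m/s.
tᵢ = 2·13.8·6096.0/(1205·6214) = 0.02247 s.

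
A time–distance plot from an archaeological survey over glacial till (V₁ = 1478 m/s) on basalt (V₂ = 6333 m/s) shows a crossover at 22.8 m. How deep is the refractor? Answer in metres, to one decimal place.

9.0 m

x_cross = 2h·√((V₂+V₁)/(V₂−V₁)) → h = x_cross / (2·√((V₂+V₁)/(V₂−V₁))).
√((V₂+V₁)/(V₂−V₁)) = √((6333+1478)/(6333−1478)) = 1.2684.
h = 22.8 / (2·1.2684) = 8.99 m.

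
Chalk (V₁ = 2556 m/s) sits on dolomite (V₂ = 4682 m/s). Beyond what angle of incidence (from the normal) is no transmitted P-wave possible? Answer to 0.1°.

33.1°

At critical incidence the refracted ray runs along the interface (θ₂ = 90°), so sin θ_c = V₁/V₂.
θ_c = arcsin(2556/4682) = arcsin 0.5459 = 33.09°.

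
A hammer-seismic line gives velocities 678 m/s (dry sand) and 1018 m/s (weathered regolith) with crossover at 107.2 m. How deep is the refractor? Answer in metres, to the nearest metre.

24 m

h = (x_cross/2)·√((V₂−V₁)/(V₂+V₁)).
(V₂−V₁)/(V₂+V₁) = (1018−678)/(1018+678) = 0.2005; √ = 0.4477.
h = (107.2/2)·0.4477 = 24.00 m.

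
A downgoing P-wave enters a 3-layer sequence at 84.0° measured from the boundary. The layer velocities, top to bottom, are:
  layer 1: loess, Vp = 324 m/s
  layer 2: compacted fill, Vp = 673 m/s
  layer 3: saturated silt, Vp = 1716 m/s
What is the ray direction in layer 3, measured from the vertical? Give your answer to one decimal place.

33.6°

From the normal: θ₁ = 90° − 84.0° = 6.0°.
Snell's law across each interface conserves sin θ / V, so sin θ_3 = V_3·sin θ₁/V₁.
sin θ_3 = 1716 × sin 6.0° / 324 = 0.5536.
θ_3 = arcsin 0.5536 = 33.62°.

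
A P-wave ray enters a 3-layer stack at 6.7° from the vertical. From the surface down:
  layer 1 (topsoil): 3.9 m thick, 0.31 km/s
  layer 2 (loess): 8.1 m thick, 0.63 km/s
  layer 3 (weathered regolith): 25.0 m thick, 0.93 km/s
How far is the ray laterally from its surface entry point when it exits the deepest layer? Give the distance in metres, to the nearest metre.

12 m

Ray parameter p = sin 6.7° / 0.31 km/s = 3.7636e-01 s/km.
Layer 1: θ = 6.70°; offset = 3.9·tan 6.70° = 0.458 m.
Layer 2: sin θ = p·0.63 = 0.2371 → θ = 13.72°; offset = 8.1·tan 13.72° = 1.977 m.
Layer 3: sin θ = p·0.93 = 0.3500 → θ = 20.49°; offset = 25.0·tan 20.49° = 9.341 m.
Σ offsets = 11.776 m.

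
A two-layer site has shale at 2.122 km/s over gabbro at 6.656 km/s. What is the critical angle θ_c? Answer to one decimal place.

At critical incidence the refracted ray runs along the interface (θ₂ = 90°), so sin θ_c = V₁/V₂.
θ_c = arcsin(2.122/6.656) = arcsin 0.3188 = 18.59°.

18.6°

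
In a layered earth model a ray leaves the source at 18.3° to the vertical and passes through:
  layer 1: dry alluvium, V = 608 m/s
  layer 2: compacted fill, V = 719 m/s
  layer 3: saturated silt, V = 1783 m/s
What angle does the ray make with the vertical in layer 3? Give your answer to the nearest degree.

Snell's law across each interface conserves sin θ / V, so sin θ_3 = V_3·sin θ₁/V₁.
sin θ_3 = 1783 × sin 18.3° / 608 = 0.9208.
θ_3 = arcsin 0.9208 = 67.04°.

67°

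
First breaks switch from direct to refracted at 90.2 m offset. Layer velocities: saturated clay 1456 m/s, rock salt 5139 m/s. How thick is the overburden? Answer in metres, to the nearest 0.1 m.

x_cross = 2h·√((V₂+V₁)/(V₂−V₁)) → h = x_cross / (2·√((V₂+V₁)/(V₂−V₁))).
√((V₂+V₁)/(V₂−V₁)) = √((5139+1456)/(5139−1456)) = 1.3382.
h = 90.2 / (2·1.3382) = 33.70 m.

33.7 m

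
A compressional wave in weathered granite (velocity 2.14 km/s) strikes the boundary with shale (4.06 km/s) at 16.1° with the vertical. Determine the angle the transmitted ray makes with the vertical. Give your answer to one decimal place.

Snell's law: sin θ₂ = (V₂/V₁)·sin θ₁ = (4.06/2.14)·sin 16.1° = 0.5261.
θ₂ = sin⁻¹(0.5261) = 31.74° (from vertical).

31.7°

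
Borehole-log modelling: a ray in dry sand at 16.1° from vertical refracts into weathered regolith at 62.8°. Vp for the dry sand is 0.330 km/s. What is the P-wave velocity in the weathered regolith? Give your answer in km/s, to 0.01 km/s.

1.06 km/s

Snell's law: sin 16.1°/V₁ = sin 62.8°/V₂.
V₂ = V₁·sin 62.8°/sin 16.1° = 0.330 × 3.2072 = 1.06 km/s.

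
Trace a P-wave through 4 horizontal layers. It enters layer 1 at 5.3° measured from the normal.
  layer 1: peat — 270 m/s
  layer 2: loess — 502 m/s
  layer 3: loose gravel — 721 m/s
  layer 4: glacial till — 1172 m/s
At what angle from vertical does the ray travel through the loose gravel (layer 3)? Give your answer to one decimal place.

Snell's law across each interface conserves sin θ / V, so sin θ_3 = V_3·sin θ₁/V₁.
sin θ_3 = 721 × sin 5.3° / 270 = 0.2467.
θ_3 = 14.28° from the vertical.

14.3°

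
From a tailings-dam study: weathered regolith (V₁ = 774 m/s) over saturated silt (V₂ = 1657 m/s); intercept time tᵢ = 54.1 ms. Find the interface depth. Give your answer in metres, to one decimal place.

23.7 m

h = tᵢ·V₁·V₂ / (2·√(V₂²−V₁²)).
√(V₂²−V₁²) = √(1657² − 774²) = 1465.1 m/s.
h = 0.0541 s × 774 × 1657 / (2 × 1465.1) = 23.68 m.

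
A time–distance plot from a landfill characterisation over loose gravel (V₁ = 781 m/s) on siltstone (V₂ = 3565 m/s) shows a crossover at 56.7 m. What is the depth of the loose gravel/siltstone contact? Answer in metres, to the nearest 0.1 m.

h = (x_cross/2)·√((V₂−V₁)/(V₂+V₁)).
(V₂−V₁)/(V₂+V₁) = (3565−781)/(3565+781) = 0.6406; √ = 0.8004.
h = (56.7/2)·0.8004 = 22.69 m.

22.7 m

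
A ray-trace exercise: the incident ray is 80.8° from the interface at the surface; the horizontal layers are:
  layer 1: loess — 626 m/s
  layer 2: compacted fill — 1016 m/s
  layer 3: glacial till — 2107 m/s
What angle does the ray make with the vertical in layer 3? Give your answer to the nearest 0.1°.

32.6°

From the normal: θ₁ = 90° − 80.8° = 9.2°.
Snell's law across each interface conserves sin θ / V, so sin θ_3 = V_3·sin θ₁/V₁.
sin θ_3 = 2107 × sin 9.2° / 626 = 0.5381.
θ_3 = 32.56° from the vertical.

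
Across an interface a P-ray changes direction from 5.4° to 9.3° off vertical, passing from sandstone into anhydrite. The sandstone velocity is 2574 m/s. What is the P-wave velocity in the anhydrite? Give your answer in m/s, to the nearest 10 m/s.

Snell's law: sin 5.4°/V₁ = sin 9.3°/V₂.
V₂ = V₁·sin 9.3°/sin 5.4° = 2574 × 1.7172 = 4420.10 m/s.

4420 m/s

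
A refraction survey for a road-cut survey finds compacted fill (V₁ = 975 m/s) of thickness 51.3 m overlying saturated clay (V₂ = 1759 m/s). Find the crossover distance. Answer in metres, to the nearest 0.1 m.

x_cross = 2h·√((V₂+V₁)/(V₂−V₁)).
(V₂+V₁)/(V₂−V₁) = (1759+975)/(1759−975) = 3.4872; √ = 1.8674.
x_cross = 2·51.3·1.8674 = 191.60 m.

191.6 m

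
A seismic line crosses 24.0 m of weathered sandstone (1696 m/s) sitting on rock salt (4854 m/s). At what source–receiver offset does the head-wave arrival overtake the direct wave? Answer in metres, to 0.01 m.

θ_c = arcsin(1696/4854) = 20.45°, so cos θ_c = 0.9370 and tᵢ = 2h cos θ_c/V₁ = 0.0265 s.
At crossover x/V₁ = x/V₂ + tᵢ ⇒ x = tᵢ/(1/V₁ − 1/V₂) = 0.02652/(5.8962e-04 − 2.0602e-04) = 69.13 m.

69.13 m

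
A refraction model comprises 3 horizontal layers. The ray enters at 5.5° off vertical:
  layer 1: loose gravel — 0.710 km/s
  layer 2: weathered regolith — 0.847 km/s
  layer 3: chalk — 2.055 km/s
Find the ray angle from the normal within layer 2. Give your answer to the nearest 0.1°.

Snell's law across each interface conserves sin θ / V, so sin θ_2 = V_2·sin θ₁/V₁.
sin θ_2 = 0.847 × sin 5.5° / 0.710 = 0.1143.
θ_2 = 6.57° from the vertical.

6.6°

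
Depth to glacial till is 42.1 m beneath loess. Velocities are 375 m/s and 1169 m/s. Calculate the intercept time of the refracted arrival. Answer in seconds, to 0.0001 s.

tᵢ = 2h·√(V₂²−V₁²)/(V₁V₂).
√(V₂²−V₁²) = √(1169²−375²) = 1107.2 m/s.
tᵢ = 2·42.1·1107.2/(375·1169) = 0.21267 s.

0.2127 s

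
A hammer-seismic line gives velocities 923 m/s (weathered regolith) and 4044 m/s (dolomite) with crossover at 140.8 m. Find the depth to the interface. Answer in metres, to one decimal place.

h = (x_cross/2)·√((V₂−V₁)/(V₂+V₁)).
(V₂−V₁)/(V₂+V₁) = (4044−923)/(4044+923) = 0.6283; √ = 0.7927.
h = (140.8/2)·0.7927 = 55.80 m.

55.8 m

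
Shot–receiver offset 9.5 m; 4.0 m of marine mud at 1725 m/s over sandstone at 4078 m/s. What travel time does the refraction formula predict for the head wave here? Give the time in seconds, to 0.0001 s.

0.0065 s

t = x/V₂ + 2h·√(V₂²−V₁²)/(V₁V₂).
√(V₂²−V₁²) = √(4078²−1725²) = 3695.2 m/s; delay term = 2·4.0·3695.2/(1725·4078) = 0.00420 s.
t = 9.5/4078 + 0.00420 = 0.00653 s.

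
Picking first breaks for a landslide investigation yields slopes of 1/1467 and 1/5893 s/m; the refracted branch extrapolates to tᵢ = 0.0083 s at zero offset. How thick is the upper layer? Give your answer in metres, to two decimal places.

θ_c = arcsin(1467/5893) = 14.41°; cos θ_c = 0.9685.
tᵢ = 2h cos θ_c/V₁ ⇒ h = tᵢ·V₁/(2 cos θ_c) = 0.0083·1467/(2·0.9685) = 6.29 m.

6.29 m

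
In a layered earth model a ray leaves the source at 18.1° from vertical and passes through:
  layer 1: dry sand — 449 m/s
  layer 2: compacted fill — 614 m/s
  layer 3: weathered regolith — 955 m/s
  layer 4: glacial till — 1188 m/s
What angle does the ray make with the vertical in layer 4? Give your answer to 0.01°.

Snell's law across each interface conserves sin θ / V, so sin θ_4 = V_4·sin θ₁/V₁.
sin θ_4 = 1188 × sin 18.1° / 449 = 0.8220.
θ_4 = 55.29° from the vertical.

55.29°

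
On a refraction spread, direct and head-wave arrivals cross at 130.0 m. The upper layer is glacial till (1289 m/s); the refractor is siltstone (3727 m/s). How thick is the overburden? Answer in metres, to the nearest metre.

x_cross = 2h·√((V₂+V₁)/(V₂−V₁)) → h = x_cross / (2·√((V₂+V₁)/(V₂−V₁))).
√((V₂+V₁)/(V₂−V₁)) = √((3727+1289)/(3727−1289)) = 1.4344.
h = 130.0 / (2·1.4344) = 45.32 m.

45 m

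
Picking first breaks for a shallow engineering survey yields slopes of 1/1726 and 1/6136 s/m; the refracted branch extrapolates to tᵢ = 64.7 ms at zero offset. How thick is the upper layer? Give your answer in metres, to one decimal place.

θ_c = arcsin(1726/6136) = 16.34°; cos θ_c = 0.9596.
tᵢ = 2h cos θ_c/V₁ ⇒ h = tᵢ·V₁/(2 cos θ_c) = 0.0647·1726/(2·0.9596) = 58.19 m.

58.2 m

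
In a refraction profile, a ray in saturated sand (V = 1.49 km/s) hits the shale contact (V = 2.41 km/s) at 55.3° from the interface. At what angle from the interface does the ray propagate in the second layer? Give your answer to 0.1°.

23.0°

Angle from the normal: 90° − 55.3° = 34.7°.
Snell's law: sin θ₂ = (V₂/V₁)·sin θ₁ = (2.41/1.49)·sin 34.7° = 0.9208.
θ₂ = arcsin 0.9208 = 67.04° from the normal.
From the interface: 90° − 67.04° = 22.96°.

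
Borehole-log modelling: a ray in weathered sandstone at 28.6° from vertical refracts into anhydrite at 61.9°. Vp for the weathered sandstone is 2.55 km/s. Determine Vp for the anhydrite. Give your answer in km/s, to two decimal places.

sin 28.6° = 0.4787; sin 61.9° = 0.8821.
V₂ = V₁·(sin θ₂/sin θ₁) = 2.55·(0.8821/0.4787) = 4.70 km/s.

4.70 km/s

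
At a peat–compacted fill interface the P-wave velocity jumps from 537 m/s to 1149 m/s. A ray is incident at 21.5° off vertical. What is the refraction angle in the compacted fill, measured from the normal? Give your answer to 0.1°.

51.6°

sin θ₁/V₁ = sin θ₂/V₂ ⇒ sin θ₂ = 1149·sin 21.5°/537 = 1149·0.3665/537 = 0.7842.
θ₂ = sin⁻¹(0.7842) = 51.65° (from vertical).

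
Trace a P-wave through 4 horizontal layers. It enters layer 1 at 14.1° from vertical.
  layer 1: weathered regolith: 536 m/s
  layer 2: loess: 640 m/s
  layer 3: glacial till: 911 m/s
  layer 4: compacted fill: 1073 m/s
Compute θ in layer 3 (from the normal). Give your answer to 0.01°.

24.46°

Ray parameter p = sin 14.1° / 536 = 4.5451e-04 s/m.
sin θ_3 = p·V_3 = 4.5451e-04 × 911 = 0.4141.
θ_3 = arcsin 0.4141 = 24.46°.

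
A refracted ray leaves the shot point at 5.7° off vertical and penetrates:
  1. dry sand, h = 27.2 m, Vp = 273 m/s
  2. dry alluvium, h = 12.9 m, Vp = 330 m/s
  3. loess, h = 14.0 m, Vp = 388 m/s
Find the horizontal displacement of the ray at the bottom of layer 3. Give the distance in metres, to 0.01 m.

6.27 m

p = sin θ₁/V₁ = sin 5.7°/273 = 3.6381e-04 s/m is conserved through the stack.
Layer 1: θ = 5.70°; offset = 27.2·tan 5.70° = 2.7149 m.
Layer 2: sin θ = p·330 = 0.1201 → θ = 6.90°; offset = 12.9·tan 6.90° = 1.5600 m.
Layer 3: sin θ = p·388 = 0.1412 → θ = 8.11°; offset = 14.0·tan 8.11° = 1.9962 m.
Σ offsets = 6.2711 m.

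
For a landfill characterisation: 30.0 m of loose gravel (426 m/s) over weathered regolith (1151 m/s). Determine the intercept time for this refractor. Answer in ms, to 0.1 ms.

tᵢ = 2h·√(V₂²−V₁²)/(V₁V₂).
√(V₂²−V₁²) = √(1151²−426²) = 1069.3 m/s.
tᵢ = 2·30.0·1069.3/(426·1151) = 0.13084 s.

130.8 ms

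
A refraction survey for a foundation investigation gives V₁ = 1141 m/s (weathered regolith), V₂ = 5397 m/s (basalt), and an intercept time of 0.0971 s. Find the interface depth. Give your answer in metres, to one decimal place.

56.7 m

h = tᵢ·V₁·V₂ / (2·√(V₂²−V₁²)).
√(V₂²−V₁²) = √(5397² − 1141²) = 5275.0 m/s.
h = 0.0971 s × 1141 × 5397 / (2 × 5275.0) = 56.68 m.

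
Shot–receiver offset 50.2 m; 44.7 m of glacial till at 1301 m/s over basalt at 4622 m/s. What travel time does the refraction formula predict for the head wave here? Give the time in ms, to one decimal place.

t = x/V₂ + 2h·√(V₂²−V₁²)/(V₁V₂).
√(V₂²−V₁²) = √(4622²−1301²) = 4435.1 m/s; delay term = 2·44.7·4435.1/(1301·4622) = 0.06594 s.
t = 50.2/4622 + 0.06594 = 0.07680 s.

76.8 ms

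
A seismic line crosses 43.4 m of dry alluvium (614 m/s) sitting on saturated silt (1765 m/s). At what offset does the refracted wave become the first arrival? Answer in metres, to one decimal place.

124.8 m

θ_c = arcsin(614/1765) = 20.36°, so cos θ_c = 0.9375 and tᵢ = 2h cos θ_c/V₁ = 0.1325 s.
At crossover x/V₁ = x/V₂ + tᵢ ⇒ x = tᵢ/(1/V₁ − 1/V₂) = 0.13254/(1.6287e-03 − 5.6657e-04) = 124.79 m.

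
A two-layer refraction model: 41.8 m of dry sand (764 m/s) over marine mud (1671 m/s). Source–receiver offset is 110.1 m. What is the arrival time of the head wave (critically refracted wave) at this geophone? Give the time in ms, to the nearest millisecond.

163 ms

t = x/V₂ + 2h·√(V₂²−V₁²)/(V₁V₂).
√(V₂²−V₁²) = √(1671²−764²) = 1486.1 m/s; delay term = 2·41.8·1486.1/(764·1671) = 0.09732 s.
t = 110.1/1671 + 0.09732 = 0.16321 s.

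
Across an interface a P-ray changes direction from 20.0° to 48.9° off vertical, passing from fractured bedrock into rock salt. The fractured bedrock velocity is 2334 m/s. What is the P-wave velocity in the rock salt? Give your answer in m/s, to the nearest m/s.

Snell's law: sin 20.0°/V₁ = sin 48.9°/V₂.
V₂ = V₁·sin 48.9°/sin 20.0° = 2334 × 2.2033 = 5142.44 m/s.

5142 m/s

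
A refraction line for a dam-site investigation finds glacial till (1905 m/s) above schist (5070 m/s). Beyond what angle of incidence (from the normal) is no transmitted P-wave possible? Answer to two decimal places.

At critical incidence the refracted ray runs along the interface (θ₂ = 90°), so sin θ_c = V₁/V₂.
θ_c = arcsin(1905/5070) = arcsin 0.3757 = 22.07°.

22.07°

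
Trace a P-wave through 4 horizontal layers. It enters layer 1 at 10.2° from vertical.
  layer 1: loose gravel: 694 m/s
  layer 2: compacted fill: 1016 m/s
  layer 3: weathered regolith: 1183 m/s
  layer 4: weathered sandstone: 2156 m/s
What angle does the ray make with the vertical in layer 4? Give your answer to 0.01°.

Snell's law across each interface conserves sin θ / V, so sin θ_4 = V_4·sin θ₁/V₁.
sin θ_4 = 2156 × sin 10.2° / 694 = 0.5501.
θ_4 = arcsin 0.5501 = 33.38°.

33.38°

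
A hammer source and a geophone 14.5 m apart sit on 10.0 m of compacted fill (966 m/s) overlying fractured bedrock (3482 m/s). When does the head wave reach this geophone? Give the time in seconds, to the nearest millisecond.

θ_c = arcsin(V₁/V₂) = arcsin(966/3482) = 16.11°, cos θ_c = 0.9607.
Intercept time tᵢ = 2h cos θ_c / V₁ = 2·10.0·0.9607/966 = 0.01989 s.
t = x/V₂ + tᵢ = 14.5/3482 + 0.01989 = 0.02406 s.

0.024 s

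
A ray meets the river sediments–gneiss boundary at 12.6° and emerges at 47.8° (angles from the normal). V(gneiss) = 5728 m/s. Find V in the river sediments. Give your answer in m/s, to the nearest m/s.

1687 m/s

sin 12.6° = 0.2181; sin 47.8° = 0.7408.
V₁ = V₂·(sin θ₁/sin θ₂) = 5728·(0.2181/0.7408) = 1686.71 m/s.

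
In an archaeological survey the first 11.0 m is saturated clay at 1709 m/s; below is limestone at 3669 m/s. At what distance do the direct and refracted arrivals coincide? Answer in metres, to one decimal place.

36.4 m

x_cross = 2h·√((V₂+V₁)/(V₂−V₁)).
(V₂+V₁)/(V₂−V₁) = (3669+1709)/(3669−1709) = 2.7439; √ = 1.6565.
x_cross = 2·11.0·1.6565 = 36.44 m.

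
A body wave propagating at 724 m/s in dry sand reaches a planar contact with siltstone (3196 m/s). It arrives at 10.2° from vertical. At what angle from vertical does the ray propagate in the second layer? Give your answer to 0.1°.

Snell's law: sin θ₂ = (V₂/V₁)·sin θ₁ = (3196/724)·sin 10.2° = 0.7817.
θ₂ = arcsin 0.7817 = 51.42° from the normal.

51.4°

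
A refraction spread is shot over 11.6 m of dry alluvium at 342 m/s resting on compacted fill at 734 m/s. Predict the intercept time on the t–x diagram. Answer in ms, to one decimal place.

60.0 ms

tᵢ = 2h·√(V₂²−V₁²)/(V₁V₂).
√(V₂²−V₁²) = √(734²−342²) = 649.5 m/s.
tᵢ = 2·11.6·649.5/(342·734) = 0.06002 s.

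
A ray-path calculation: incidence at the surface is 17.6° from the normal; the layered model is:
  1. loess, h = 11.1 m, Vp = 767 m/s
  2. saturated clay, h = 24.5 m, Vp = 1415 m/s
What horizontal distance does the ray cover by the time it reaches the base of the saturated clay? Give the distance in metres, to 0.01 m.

19.99 m

Apply Snell's law at each interface; in layer i the horizontal offset is hᵢ·tan θᵢ.
Layer 1: θ = 17.60°; offset = 11.1·tan 17.60° = 3.5211 m.
Layer 2: sin θ = 1415·sin 17.6°/767 = 0.5578, θ = 33.91°; offset = 24.5·tan 33.91° = 16.4668 m.
Total horizontal offset = 19.9880 m.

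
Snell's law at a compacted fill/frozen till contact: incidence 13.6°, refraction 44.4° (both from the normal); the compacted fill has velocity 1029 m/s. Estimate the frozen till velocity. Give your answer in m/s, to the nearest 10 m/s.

sin 13.6° = 0.2351; sin 44.4° = 0.6997.
V₂ = V₁·(sin θ₂/sin θ₁) = 1029·(0.6997/0.2351) = 3061.78 m/s.

3060 m/s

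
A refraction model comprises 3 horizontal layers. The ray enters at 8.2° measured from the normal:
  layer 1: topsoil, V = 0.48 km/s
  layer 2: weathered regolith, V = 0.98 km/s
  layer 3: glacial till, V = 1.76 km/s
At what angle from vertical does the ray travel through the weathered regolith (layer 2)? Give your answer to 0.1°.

16.9°

Snell's law across each interface conserves sin θ / V, so sin θ_2 = V_2·sin θ₁/V₁.
sin θ_2 = 0.98 × sin 8.2° / 0.48 = 0.2912.
θ_2 = 16.93° from the vertical.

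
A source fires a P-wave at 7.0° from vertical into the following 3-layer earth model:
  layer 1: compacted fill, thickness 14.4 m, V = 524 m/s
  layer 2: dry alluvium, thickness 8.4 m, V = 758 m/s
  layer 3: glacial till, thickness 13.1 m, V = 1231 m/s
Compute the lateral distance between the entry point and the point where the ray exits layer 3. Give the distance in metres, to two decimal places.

Apply Snell's law at each interface; in layer i the horizontal offset is hᵢ·tan θᵢ.
Layer 1: θ = 7.00°; offset = 14.4·tan 7.00° = 1.7681 m.
Layer 2: sin θ = 758·sin 7.0°/524 = 0.1763, θ = 10.15°; offset = 8.4·tan 10.15° = 1.5044 m.
Layer 3: sin θ = 1231·sin 7.0°/524 = 0.2863, θ = 16.64°; offset = 13.1·tan 16.64° = 3.9144 m.
Σ offsets = 7.1869 m.

7.19 m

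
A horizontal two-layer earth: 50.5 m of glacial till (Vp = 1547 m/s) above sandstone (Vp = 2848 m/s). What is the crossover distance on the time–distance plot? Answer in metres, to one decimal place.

185.6 m

x_cross = 2h·√((V₂+V₁)/(V₂−V₁)).
(V₂+V₁)/(V₂−V₁) = (2848+1547)/(2848−1547) = 3.3782; √ = 1.8380.
x_cross = 2·50.5·1.8380 = 185.64 m.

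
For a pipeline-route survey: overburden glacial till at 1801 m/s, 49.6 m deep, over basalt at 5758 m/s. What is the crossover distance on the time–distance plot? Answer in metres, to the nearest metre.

θ_c = arcsin(1801/5758) = 18.23°, so cos θ_c = 0.9498 and tᵢ = 2h cos θ_c/V₁ = 0.0523 s.
At crossover x/V₁ = x/V₂ + tᵢ ⇒ x = tᵢ/(1/V₁ − 1/V₂) = 0.05232/(5.5525e-04 − 1.7367e-04) = 137.11 m.

137 m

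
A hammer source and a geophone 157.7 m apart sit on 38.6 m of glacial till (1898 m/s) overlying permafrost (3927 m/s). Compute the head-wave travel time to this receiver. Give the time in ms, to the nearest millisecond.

θ_c = arcsin(V₁/V₂) = arcsin(1898/3927) = 28.90°, cos θ_c = 0.8754.
Intercept time tᵢ = 2h cos θ_c / V₁ = 2·38.6·0.8754/1898 = 0.03561 s.
t = x/V₂ + tᵢ = 157.7/3927 + 0.03561 = 0.07577 s.

76 ms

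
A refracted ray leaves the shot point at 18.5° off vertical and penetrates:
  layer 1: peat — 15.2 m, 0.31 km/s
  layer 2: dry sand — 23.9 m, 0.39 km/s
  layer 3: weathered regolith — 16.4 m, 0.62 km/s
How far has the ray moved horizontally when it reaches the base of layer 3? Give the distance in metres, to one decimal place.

29.0 m

Apply Snell's law at each interface; in layer i the horizontal offset is hᵢ·tan θᵢ.
Layer 1: θ = 18.50°; offset = 15.2·tan 18.50° = 5.086 m.
Layer 2: sin θ = 0.39·sin 18.5°/0.31 = 0.3992, θ = 23.53°; offset = 23.9·tan 23.53° = 10.406 m.
Layer 3: sin θ = 0.62·sin 18.5°/0.31 = 0.6346, θ = 39.39°; offset = 16.4·tan 39.39° = 13.467 m.
Total horizontal offset = 28.958 m.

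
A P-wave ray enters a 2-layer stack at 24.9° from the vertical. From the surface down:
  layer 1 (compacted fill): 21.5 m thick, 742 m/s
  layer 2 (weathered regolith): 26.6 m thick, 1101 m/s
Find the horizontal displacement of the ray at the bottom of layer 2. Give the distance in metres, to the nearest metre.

Apply Snell's law at each interface; in layer i the horizontal offset is hᵢ·tan θᵢ.
Layer 1: θ = 24.90°; offset = 21.5·tan 24.90° = 9.980 m.
Layer 2: sin θ = 1101·sin 24.9°/742 = 0.6247, θ = 38.66°; offset = 26.6·tan 38.66° = 21.283 m.
Total horizontal offset = 31.263 m.

31 m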